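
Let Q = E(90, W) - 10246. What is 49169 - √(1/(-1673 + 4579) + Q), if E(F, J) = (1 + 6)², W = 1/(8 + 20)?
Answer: 49169 - I*√86111989786/2906 ≈ 49169.0 - 100.98*I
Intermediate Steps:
W = 1/28 ≈ 0.035714
E(F, J) = 49 (E(F, J) = 7² = 49)
Q = -10197 (Q = 49 - 10246 = -10197)
49169 - √(1/(-1673 + 4579) + Q) = 49169 - √(1/(-1673 + 4579) - 10197) = 49169 - √(1/2906 - 10197) = 49169 - √(-29632481/2906) = 49169 - I*√86111989786/2906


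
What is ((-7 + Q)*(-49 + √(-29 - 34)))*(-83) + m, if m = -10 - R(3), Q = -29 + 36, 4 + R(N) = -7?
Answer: 1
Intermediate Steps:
R(N) = -11 (R(N) = -4 - 7 = -11)
Q = 7
m = 1 (m = -10 - 1*(-11) = -10 + 11 = 1)
((-7 + Q)*(-49 + √(-29 - 34)))*(-83) + m = ((-7 + 7)*(-49 + √(-29 - 34)))*(-83) + 1 = (0*(-49 + √(-63)))*(-83) + 1 = (0*(-49 + 3*I*√7))*(-83) + 1 = 0*(-83) + 1 = 0 + 1 = 1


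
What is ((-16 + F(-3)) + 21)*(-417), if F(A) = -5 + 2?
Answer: -834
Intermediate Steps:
F(A) = -3
((-16 + F(-3)) + 21)*(-417) = ((-16 - 3) + 21)*(-417) = (-19 + 21)*(-417) = 2*(-417) = -834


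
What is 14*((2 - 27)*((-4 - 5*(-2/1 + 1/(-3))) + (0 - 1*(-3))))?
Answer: -11200/3 ≈ -3733.3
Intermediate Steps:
14*((2 - 27)*((-4 - 5*(-2/1 + 1/(-3))) + (0 - 1*(-3)))) = 14*(-25*((-4 - 5*(-2*1 + 1*(-⅓))) + (0 + 3))) = 14*(-25*((-4 - 5*(-2 - ⅓)) + 3)) = 14*(-25*((-4 - 5*(-7/3)) + 3)) = 14*(-25*((-4 + 35/3) + 3)) = 14*(-25*(23/3 + 3)) = 14*(-25*32/3) = 14*(-800/3) = -11200/3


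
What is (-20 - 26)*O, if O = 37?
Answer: -1702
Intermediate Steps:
(-20 - 26)*O = (-20 - 26)*37 = -46*37 = -1702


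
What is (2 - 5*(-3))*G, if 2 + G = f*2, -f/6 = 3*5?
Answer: -3094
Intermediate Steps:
f = -90 (f = -18*5 = -6*15 = -90)
G = -182 (G = -2 - 90*2 = -2 - 180 = -182)
(2 - 5*(-3))*G = (2 - 5*(-3))*(-182) = (2 + 15)*(-182) = 17*(-182) = -3094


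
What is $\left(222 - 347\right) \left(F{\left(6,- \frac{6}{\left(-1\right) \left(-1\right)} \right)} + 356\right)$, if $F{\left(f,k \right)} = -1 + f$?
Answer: $-45125$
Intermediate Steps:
$\left(222 - 347\right) \left(F{\left(6,- \frac{6}{\left(-1\right) \left(-1\right)} \right)} + 356\right) = \left(222 - 347\right) \left(\left(-1 + 6\right) + 356\right) = - 125 \left(5 + 356\right) = \left(-125\right) 361 = -45125$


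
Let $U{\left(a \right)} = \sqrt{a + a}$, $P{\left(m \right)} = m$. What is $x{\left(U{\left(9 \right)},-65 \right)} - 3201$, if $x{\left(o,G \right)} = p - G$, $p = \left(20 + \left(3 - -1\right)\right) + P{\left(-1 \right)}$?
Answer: $-3113$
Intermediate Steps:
$p = 23$ ($p = \left(20 + \left(3 - -1\right)\right) - 1 = \left(20 + \left(3 + 1\right)\right) - 1 = \left(20 + 4\right) - 1 = 24 - 1 = 23$)
$U{\left(a \right)} = \sqrt{2} \sqrt{a}$ ($U{\left(a \right)} = \sqrt{2 a} = \sqrt{2} \sqrt{a}$)
$x{\left(o,G \right)} = 23 - G$
$x{\left(U{\left(9 \right)},-65 \right)} - 3201 = \left(23 - -65\right) - 3201 = \left(23 + 65\right) - 3201 = 88 - 3201 = -3113$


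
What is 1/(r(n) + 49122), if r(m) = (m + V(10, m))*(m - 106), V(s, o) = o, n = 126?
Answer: 1/54162 ≈ 1.8463e-5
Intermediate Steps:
r(m) = 2*m*(-106 + m) (r(m) = (m + m)*(m - 106) = (2*m)*(-106 + m) = 2*m*(-106 + m))
1/(r(n) + 49122) = 1/(2*126*(-106 + 126) + 49122) = 1/(2*126*20 + 49122) = 1/(5040 + 49122) = 1/54162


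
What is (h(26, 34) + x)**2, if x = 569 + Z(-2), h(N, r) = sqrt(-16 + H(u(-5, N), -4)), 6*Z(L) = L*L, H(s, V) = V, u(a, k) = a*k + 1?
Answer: 2920501/9 + 6836*I*sqrt(5)/3 ≈ 3.245e+5 + 5095.3*I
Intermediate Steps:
u(a, k) = 1 + a*k
Z(L) = L**2/6 (Z(L) = (L*L)/6 = L**2/6)
h(N, r) = 2*I*sqrt(5) (h(N, r) = sqrt(-16 - 4) = sqrt(-20) = 2*I*sqrt(5))
x = 1709/3 (x = 569 + (1/6)*(-2)**2 = 569 + (1/6)*4 = 569 + 2/3 = 1709/3 ≈ 569.67)
(h(26, 34) + x)**2 = (2*I*sqrt(5) + 1709/3)**2 = (1709/3 + 2*I*sqrt(5))**2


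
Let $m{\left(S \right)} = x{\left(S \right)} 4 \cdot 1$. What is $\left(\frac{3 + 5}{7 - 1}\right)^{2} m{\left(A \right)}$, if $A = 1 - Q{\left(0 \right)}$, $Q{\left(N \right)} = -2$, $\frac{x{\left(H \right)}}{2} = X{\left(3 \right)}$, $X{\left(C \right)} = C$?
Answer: $\frac{128}{3} \approx 42.667$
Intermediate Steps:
$x{\left(H \right)} = 6$ ($x{\left(H \right)} = 2 \cdot 3 = 6$)
$A = 3$ ($A = 1 - -2 = 1 + 2 = 3$)
$m{\left(S \right)} = 24$ ($m{\left(S \right)} = 6 \cdot 4 \cdot 1 = 24 \cdot 1 = 24$)
$\left(\frac{3 + 5}{7 - 1}\right)^{2} m{\left(A \right)} = \left(\frac{3 + 5}{7 - 1}\right)^{2} \cdot 24 = \left(\frac{8}{6}\right)^{2} \cdot 24 = \left(8 \cdot \frac{1}{6}\right)^{2} \cdot 24 = \left(\frac{4}{3}\right)^{2} \cdot 24 = \frac{16}{9} \cdot 24 = \frac{128}{3}$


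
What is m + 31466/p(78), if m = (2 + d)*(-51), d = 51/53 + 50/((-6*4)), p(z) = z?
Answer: 2964779/8268 ≈ 358.58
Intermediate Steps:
d = -713/636 (d = 51*(1/53) + 50/(-24) = 51/53 + 50*(-1/24) = 51/53 - 25/12 = -713/636 ≈ -1.1211)
m = -9503/212 (m = (2 - 713/636)*(-51) = (559/636)*(-51) = -9503/212 ≈ -44.825)
m + 31466/p(78) = -9503/212 + 31466/78 = -9503/212 + 31466*(1/78) = -9503/212 + 15733/39 = 2964779/8268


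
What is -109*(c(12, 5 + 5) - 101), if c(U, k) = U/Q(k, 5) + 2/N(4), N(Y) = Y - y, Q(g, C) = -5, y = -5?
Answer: 506087/45 ≈ 11246.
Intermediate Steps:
N(Y) = 5 + Y (N(Y) = Y - 1*(-5) = Y + 5 = 5 + Y)
c(U, k) = 2/9 - U/5 (c(U, k) = U/(-5) + 2/(5 + 4) = U*(-⅕) + 2/9 = -U/5 + 2*(⅑) = -U/5 + 2/9 = 2/9 - U/5)
-109*(c(12, 5 + 5) - 101) = -109*((2/9 - ⅕*12) - 101) = -109*((2/9 - 12/5) - 101) = -109*(-98/45 - 101) = -109*(-4643/45) = 506087/45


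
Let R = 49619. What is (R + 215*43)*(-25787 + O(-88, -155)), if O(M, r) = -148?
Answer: -1526637840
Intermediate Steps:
(R + 215*43)*(-25787 + O(-88, -155)) = (49619 + 215*43)*(-25787 - 148) = (49619 + 9245)*(-25935) = 58864*(-25935) = -1526637840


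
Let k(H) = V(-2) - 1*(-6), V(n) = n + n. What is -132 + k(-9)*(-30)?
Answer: -192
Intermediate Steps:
V(n) = 2*n
k(H) = 2 (k(H) = 2*(-2) - 1*(-6) = -4 + 6 = 2)
-132 + k(-9)*(-30) = -132 + 2*(-30) = -132 - 60 = -192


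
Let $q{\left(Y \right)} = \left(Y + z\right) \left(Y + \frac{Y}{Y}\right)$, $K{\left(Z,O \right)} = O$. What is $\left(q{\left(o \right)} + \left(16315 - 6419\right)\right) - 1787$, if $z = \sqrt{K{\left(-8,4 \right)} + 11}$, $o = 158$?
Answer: $33231 + 159 \sqrt{15} \approx 33847.0$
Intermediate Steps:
$z = \sqrt{15}$ ($z = \sqrt{4 + 11} = \sqrt{15} \approx 3.873$)
$q{\left(Y \right)} = \left(1 + Y\right) \left(Y + \sqrt{15}\right)$ ($q{\left(Y \right)} = \left(Y + \sqrt{15}\right) \left(Y + \frac{Y}{Y}\right) = \left(Y + \sqrt{15}\right) \left(Y + 1\right) = \left(Y + \sqrt{15}\right) \left(1 + Y\right) = \left(1 + Y\right) \left(Y + \sqrt{15}\right)$)
$\left(q{\left(o \right)} + \left(16315 - 6419\right)\right) - 1787 = \left(\left(158 + \sqrt{15} + 158^{2} + 158 \sqrt{15}\right) + \left(16315 - 6419\right)\right) - 1787 = \left(\left(158 + \sqrt{15} + 24964 + 158 \sqrt{15}\right) + 9896\right) - 1787 = \left(\left(25122 + 159 \sqrt{15}\right) + 9896\right) - 1787 = \left(35018 + 159 \sqrt{15}\right) - 1787 = 33231 + 159 \sqrt{15}$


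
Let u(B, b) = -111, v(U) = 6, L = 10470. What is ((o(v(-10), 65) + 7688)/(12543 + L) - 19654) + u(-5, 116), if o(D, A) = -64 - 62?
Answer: -454844383/23013 ≈ -19765.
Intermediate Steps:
o(D, A) = -126
((o(v(-10), 65) + 7688)/(12543 + L) - 19654) + u(-5, 116) = ((-126 + 7688)/(12543 + 10470) - 19654) - 111 = (7562/23013 - 19654) - 111 = -452289940/23013 - 111 = -454844383/23013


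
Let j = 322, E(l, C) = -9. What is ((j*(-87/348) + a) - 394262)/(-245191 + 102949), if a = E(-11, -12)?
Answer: 262901/94828 ≈ 2.7724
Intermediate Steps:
a = -9
((j*(-87/348) + a) - 394262)/(-245191 + 102949) = ((322*(-87/348) - 9) - 394262)/(-245191 + 102949) = ((322*(-87*1/348) - 9) - 394262)/(-142242) = ((322*(-1/4) - 9) - 394262)*(-1/142242) = ((-161/2 - 9) - 394262)*(-1/142242) = (-179/2 - 394262)*(-1/142242) = -788703/2*(-1/142242) = 262901/94828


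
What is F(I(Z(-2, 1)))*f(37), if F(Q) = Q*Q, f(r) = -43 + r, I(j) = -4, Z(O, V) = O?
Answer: -96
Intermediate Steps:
F(Q) = Q**2
F(I(Z(-2, 1)))*f(37) = (-4)**2*(-43 + 37) = 16*(-6) = -96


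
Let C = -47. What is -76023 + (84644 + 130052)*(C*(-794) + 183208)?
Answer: 47345974073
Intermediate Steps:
-76023 + (84644 + 130052)*(C*(-794) + 183208) = -76023 + (84644 + 130052)*(-47*(-794) + 183208) = -76023 + 214696*(37318 + 183208) = -76023 + 214696*220526 = -76023 + 47346050096 = 47345974073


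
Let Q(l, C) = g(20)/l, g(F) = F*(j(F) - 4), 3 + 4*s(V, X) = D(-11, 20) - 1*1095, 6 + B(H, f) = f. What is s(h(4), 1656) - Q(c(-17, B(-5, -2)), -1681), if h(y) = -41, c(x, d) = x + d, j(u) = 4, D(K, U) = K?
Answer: -1109/4 ≈ -277.25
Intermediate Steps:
B(H, f) = -6 + f
c(x, d) = d + x
s(V, X) = -1109/4 (s(V, X) = -¾ + (-11 - 1*1095)/4 = -¾ + (-11 - 1095)/4 = -¾ + (¼)*(-1106) = -¾ - 553/2 = -1109/4)
g(F) = 0 (g(F) = F*(4 - 4) = F*0 = 0)
Q(l, C) = 0 (Q(l, C) = 0/l = 0)
s(h(4), 1656) - Q(c(-17, B(-5, -2)), -1681) = -1109/4 - 1*0 = -1109/4 + 0 = -1109/4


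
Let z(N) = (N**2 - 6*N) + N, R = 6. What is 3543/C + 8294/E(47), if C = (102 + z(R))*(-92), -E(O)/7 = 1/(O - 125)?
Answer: 2142630517/23184 ≈ 92419.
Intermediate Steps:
E(O) = -7/(-125 + O) (E(O) = -7/(O - 125) = -7/(-125 + O))
z(N) = N**2 - 5*N
C = -9936 (C = (102 + 6*(-5 + 6))*(-92) = (102 + 6*1)*(-92) = (102 + 6)*(-92) = 108*(-92) = -9936)
3543/C + 8294/E(47) = 3543/(-9936) + 8294/((-7/(-125 + 47))) = 3543*(-1/9936) + 8294/((-7/(-78))) = -1181/3312 + 8294/((-7*(-1/78))) = -1181/3312 + 8294/(7/78) = -1181/3312 + 8294*(78/7) = -1181/3312 + 646932/7 = 2142630517/23184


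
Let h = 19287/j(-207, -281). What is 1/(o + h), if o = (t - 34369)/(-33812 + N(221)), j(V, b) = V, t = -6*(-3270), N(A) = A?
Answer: -772593/71646286 ≈ -0.010783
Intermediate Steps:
t = 19620
o = 14749/33591 (o = (19620 - 34369)/(-33812 + 221) = -14749/(-33591) = -14749*(-1/33591) = 14749/33591 ≈ 0.43908)
h = -2143/23 (h = 19287/(-207) = 19287*(-1/207) = -2143/23 ≈ -93.174)
1/(o + h) = 1/(14749/33591 - 2143/23) = 1/(-71646286/772593) = -772593/71646286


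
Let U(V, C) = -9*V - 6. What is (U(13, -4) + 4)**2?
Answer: 14161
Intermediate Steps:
U(V, C) = -6 - 9*V
(U(13, -4) + 4)**2 = ((-6 - 9*13) + 4)**2 = ((-6 - 117) + 4)**2 = (-123 + 4)**2 = (-119)**2 = 14161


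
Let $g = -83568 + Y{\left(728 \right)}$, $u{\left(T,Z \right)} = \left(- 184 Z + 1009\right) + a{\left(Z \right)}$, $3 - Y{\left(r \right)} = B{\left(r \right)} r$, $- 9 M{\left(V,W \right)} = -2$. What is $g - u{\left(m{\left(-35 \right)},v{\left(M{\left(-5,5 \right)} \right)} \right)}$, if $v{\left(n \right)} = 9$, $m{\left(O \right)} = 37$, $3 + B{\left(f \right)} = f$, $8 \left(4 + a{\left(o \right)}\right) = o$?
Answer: $- \frac{4885721}{8} \approx -6.1072 \cdot 10^{5}$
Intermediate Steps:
$a{\left(o \right)} = -4 + \frac{o}{8}$
$M{\left(V,W \right)} = \frac{2}{9}$ ($M{\left(V,W \right)} = \left(- \frac{1}{9}\right) \left(-2\right) = \frac{2}{9}$)
$B{\left(f \right)} = -3 + f$
$Y{\left(r \right)} = 3 - r \left(-3 + r\right)$ ($Y{\left(r \right)} = 3 - \left(-3 + r\right) r = 3 - r \left(-3 + r\right)$)
$u{\left(T,Z \right)} = 1005 - \frac{1471 Z}{8}$ ($u{\left(T,Z \right)} = \left(- 184 Z + 1009\right) + \left(-4 + \frac{Z}{8}\right) = \left(1009 - 184 Z\right) + \left(-4 + \frac{Z}{8}\right) = 1005 - \frac{1471 Z}{8}$)
$g = -611365$ ($g = -83568 + \left(3 - 728 \left(-3 + 728\right)\right) = -83568 + \left(3 - 728 \cdot 725\right) = -83568 + \left(3 - 527800\right) = -83568 - 527797 = -611365$)
$g - u{\left(m{\left(-35 \right)},v{\left(M{\left(-5,5 \right)} \right)} \right)} = -611365 - \left(1005 - \frac{13239}{8}\right) = -611365 - - \frac{5199}{8} = -611365 + \frac{5199}{8} = - \frac{4885721}{8}$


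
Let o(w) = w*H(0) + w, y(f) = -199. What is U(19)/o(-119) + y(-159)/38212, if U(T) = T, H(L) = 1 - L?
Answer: -386695/4547228 ≈ -0.085040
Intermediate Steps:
o(w) = 2*w (o(w) = w*(1 - 1*0) + w = w*(1 + 0) + w = w*1 + w = w + w = 2*w)
U(19)/o(-119) + y(-159)/38212 = 19/((2*(-119))) - 199/38212 = 19/(-238) - 199*1/38212 = 19*(-1/238) - 199/38212 = -19/238 - 199/38212 = -386695/4547228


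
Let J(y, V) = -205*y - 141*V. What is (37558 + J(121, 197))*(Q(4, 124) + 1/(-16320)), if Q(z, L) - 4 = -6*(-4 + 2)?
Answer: -81730247/340 ≈ -2.4038e+5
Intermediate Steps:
Q(z, L) = 16 (Q(z, L) = 4 - 6*(-4 + 2) = 4 - 6*(-2) = 4 + 12 = 16)
(37558 + J(121, 197))*(Q(4, 124) + 1/(-16320)) = (37558 + (-205*121 - 141*197))*(16 + 1/(-16320)) = (37558 + (-24805 - 27777))*(16 - 1/16320) = (37558 - 52582)*(261119/16320) = -15024*261119/16320 = -81730247/340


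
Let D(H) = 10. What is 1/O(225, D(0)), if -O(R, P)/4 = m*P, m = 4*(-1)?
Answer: 1/160 ≈ 0.0062500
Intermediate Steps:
m = -4
O(R, P) = 16*P (O(R, P) = -(-16)*P = 16*P)
1/O(225, D(0)) = 1/(16*10) = 1/160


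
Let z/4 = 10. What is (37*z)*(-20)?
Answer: -29600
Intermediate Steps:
z = 40 (z = 4*10 = 40)
(37*z)*(-20) = (37*40)*(-20) = 1480*(-20) = -29600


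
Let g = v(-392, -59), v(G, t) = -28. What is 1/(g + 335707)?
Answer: 1/335679 ≈ 2.9790e-6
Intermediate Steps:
g = -28
1/(g + 335707) = 1/(-28 + 335707) = 1/335679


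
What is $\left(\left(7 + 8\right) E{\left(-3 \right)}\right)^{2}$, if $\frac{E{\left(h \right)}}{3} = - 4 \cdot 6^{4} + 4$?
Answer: $54335610000$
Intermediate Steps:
$E{\left(h \right)} = -15540$ ($E{\left(h \right)} = 3 \left(- 4 \cdot 6^{4} + 4\right) = 3 \left(\left(-4\right) 1296 + 4\right) = 3 \left(-5184 + 4\right) = 3 \left(-5180\right) = -15540$)
$\left(\left(7 + 8\right) E{\left(-3 \right)}\right)^{2} = \left(\left(7 + 8\right) \left(-15540\right)\right)^{2} = \left(15 \left(-15540\right)\right)^{2} = \left(-233100\right)^{2} = 54335610000$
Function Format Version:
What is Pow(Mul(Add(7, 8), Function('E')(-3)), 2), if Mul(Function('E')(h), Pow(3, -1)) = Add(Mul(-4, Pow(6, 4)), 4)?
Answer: 54335610000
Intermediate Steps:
Function('E')(h) = -15540 (Function('E')(h) = Mul(3, Add(Mul(-4, Pow(6, 4)), 4)) = Mul(3, Add(Mul(-4, 1296), 4)) = Mul(3, Add(-5184, 4)) = Mul(3, -5180) = -15540)
Pow(Mul(Add(7, 8), Function('E')(-3)), 2) = Pow(Mul(Add(7, 8), -15540), 2) = Pow(Mul(15, -15540), 2) = Pow(-233100, 2) = 54335610000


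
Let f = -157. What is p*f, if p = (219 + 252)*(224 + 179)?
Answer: -29800641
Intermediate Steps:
p = 189813 (p = 471*403 = 189813)
p*f = 189813*(-157) = -29800641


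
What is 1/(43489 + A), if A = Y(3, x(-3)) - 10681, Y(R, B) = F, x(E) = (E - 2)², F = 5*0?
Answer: 1/32808 ≈ 3.0480e-5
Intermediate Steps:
F = 0
x(E) = (-2 + E)²
Y(R, B) = 0
A = -10681 (A = 0 - 10681 = -10681)
1/(43489 + A) = 1/(43489 - 10681) = 1/32808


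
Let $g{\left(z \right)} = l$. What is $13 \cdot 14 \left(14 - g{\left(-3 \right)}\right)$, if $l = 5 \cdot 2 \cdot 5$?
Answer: $-6552$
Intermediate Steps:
$l = 50$ ($l = 10 \cdot 5 = 50$)
$g{\left(z \right)} = 50$
$13 \cdot 14 \left(14 - g{\left(-3 \right)}\right) = 13 \cdot 14 \left(14 - 50\right) = 182 \left(14 - 50\right) = 182 \left(-36\right) = -6552$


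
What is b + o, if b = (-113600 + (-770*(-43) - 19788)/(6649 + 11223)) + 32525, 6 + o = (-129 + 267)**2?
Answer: -554355971/8936 ≈ -62036.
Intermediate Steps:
o = 19038 (o = -6 + (-129 + 267)**2 = -6 + 138**2 = -6 + 19044 = 19038)
b = -724479539/8936 (b = (-113600 + (33110 - 19788)/17872) + 32525 = (-113600 + 13322*(1/17872)) + 32525 = (-113600 + 6661/8936) + 32525 = -1015122939/8936 + 32525 = -724479539/8936 ≈ -81074.)
b + o = -724479539/8936 + 19038 = -554355971/8936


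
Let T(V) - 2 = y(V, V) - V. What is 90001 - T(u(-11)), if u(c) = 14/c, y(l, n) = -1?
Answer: 989986/11 ≈ 89999.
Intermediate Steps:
T(V) = 1 - V (T(V) = 2 + (-1 - V) = 1 - V)
90001 - T(u(-11)) = 90001 - (1 - 14/(-11)) = 90001 - (1 - 14*(-1)/11) = 90001 - (1 - 1*(-14/11)) = 90001 - (1 + 14/11) = 90001 - 1*25/11 = 90001 - 25/11 = 989986/11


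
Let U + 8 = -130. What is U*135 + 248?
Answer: -18382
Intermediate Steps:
U = -138 (U = -8 - 130 = -138)
U*135 + 248 = -138*135 + 248 = -18630 + 248 = -18382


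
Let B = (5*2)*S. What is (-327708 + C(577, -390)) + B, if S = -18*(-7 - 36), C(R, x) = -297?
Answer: -320265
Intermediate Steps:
S = 774 (S = -18*(-43) = 774)
B = 7740 (B = (5*2)*774 = 10*774 = 7740)
(-327708 + C(577, -390)) + B = (-327708 - 297) + 7740 = -328005 + 7740 = -320265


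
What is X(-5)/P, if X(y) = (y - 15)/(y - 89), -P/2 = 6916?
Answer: -5/325052 ≈ -1.5382e-5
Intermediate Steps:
P = -13832 (P = -2*6916 = -13832)
X(y) = (-15 + y)/(-89 + y)
X(-5)/P = ((-15 - 5)/(-89 - 5))/(-13832) = (-20/(-94))*(-1/13832) = -1/94*(-20)*(-1/13832) = (10/47)*(-1/13832) = -5/325052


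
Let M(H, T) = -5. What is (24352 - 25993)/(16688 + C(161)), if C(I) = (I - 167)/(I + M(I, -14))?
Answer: -14222/144629 ≈ -0.098334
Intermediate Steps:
C(I) = (-167 + I)/(-5 + I) (C(I) = (I - 167)/(I - 5) = (-167 + I)/(-5 + I))
(24352 - 25993)/(16688 + C(161)) = (24352 - 25993)/(16688 + (-167 + 161)/(-5 + 161)) = -1641/(16688 - 6/156) = -1641/(16688 + (1/156)*(-6)) = -1641/(16688 - 1/26) = -1641/433887/26 = -1641*26/433887 = -14222/144629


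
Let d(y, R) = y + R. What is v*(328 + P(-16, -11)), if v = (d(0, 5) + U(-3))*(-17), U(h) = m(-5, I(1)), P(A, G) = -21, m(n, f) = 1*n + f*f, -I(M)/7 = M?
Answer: -255731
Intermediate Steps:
I(M) = -7*M
m(n, f) = n + f**2
d(y, R) = R + y
U(h) = 44 (U(h) = -5 + (-7*1)**2 = -5 + (-7)**2 = -5 + 49 = 44)
v = -833 (v = ((5 + 0) + 44)*(-17) = (5 + 44)*(-17) = 49*(-17) = -833)
v*(328 + P(-16, -11)) = -833*(328 - 21) = -833*307 = -255731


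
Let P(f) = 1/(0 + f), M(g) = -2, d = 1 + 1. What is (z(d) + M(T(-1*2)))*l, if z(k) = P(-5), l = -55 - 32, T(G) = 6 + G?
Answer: 957/5 ≈ 191.40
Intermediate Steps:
d = 2
P(f) = 1/f
l = -87
z(k) = -1/5 (z(k) = 1/(-5) = -1/5)
(z(d) + M(T(-1*2)))*l = (-1/5 - 2)*(-87) = -11/5*(-87) = 957/5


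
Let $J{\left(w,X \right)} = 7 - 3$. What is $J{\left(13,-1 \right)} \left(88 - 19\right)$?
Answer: $276$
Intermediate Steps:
$J{\left(w,X \right)} = 4$ ($J{\left(w,X \right)} = 7 - 3 = 4$)
$J{\left(13,-1 \right)} \left(88 - 19\right) = 4 \left(88 - 19\right) = 4 \cdot 69 = 276$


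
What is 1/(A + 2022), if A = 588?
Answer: 1/2610 ≈ 0.00038314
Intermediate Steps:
1/(A + 2022) = 1/(588 + 2022) = 1/2610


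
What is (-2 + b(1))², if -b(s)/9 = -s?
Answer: 49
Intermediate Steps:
b(s) = 9*s (b(s) = -(-9)*s = 9*s)
(-2 + b(1))² = (-2 + 9*1)² = (-2 + 9)² = 7² = 49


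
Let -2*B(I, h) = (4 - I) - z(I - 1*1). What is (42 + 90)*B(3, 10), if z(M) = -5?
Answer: -396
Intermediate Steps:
B(I, h) = -9/2 + I/2 (B(I, h) = -((4 - I) - 1*(-5))/2 = -((4 - I) + 5)/2 = -(9 - I)/2 = -9/2 + I/2)
(42 + 90)*B(3, 10) = (42 + 90)*(-9/2 + (½)*3) = 132*(-9/2 + 3/2) = 132*(-3) = -396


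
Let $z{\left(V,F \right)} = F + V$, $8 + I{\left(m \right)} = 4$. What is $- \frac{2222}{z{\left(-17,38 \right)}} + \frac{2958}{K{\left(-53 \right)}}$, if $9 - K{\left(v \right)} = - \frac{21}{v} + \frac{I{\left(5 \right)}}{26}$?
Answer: $\frac{2099411}{9051} \approx 231.95$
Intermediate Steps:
$I{\left(m \right)} = -4$ ($I{\left(m \right)} = -8 + 4 = -4$)
$K{\left(v \right)} = \frac{119}{13} + \frac{21}{v}$ ($K{\left(v \right)} = 9 - \left(- \frac{21}{v} - \frac{4}{26}\right) = 9 - \left(- \frac{21}{v} - \frac{2}{13}\right) = 9 - \left(- \frac{2}{13} - \frac{21}{v}\right) = 9 + \left(\frac{2}{13} + \frac{21}{v}\right) = \frac{119}{13} + \frac{21}{v}$)
$- \frac{2222}{z{\left(-17,38 \right)}} + \frac{2958}{K{\left(-53 \right)}} = - \frac{2222}{38 - 17} + \frac{2958}{\frac{119}{13} + \frac{21}{-53}} = - \frac{2222}{21} + \frac{2958}{\frac{119}{13} + 21 \left(- \frac{1}{53}\right)} = \left(-2222\right) \frac{1}{21} + \frac{2958}{\frac{119}{13} - \frac{21}{53}} = - \frac{2222}{21} + \frac{2958}{\frac{6034}{689}} = - \frac{2222}{21} + 2958 \cdot \frac{689}{6034} = - \frac{2222}{21} + \frac{1019031}{3017} = \frac{2099411}{9051}$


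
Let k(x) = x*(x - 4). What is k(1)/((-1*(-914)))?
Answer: -3/914 ≈ -0.0032823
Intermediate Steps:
k(x) = x*(-4 + x)
k(1)/((-1*(-914))) = (1*(-4 + 1))/((-1*(-914))) = (1*(-3))/914 = -3*1/914 = -3/914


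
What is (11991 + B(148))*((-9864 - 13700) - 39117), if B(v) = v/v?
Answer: -751670552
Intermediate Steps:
B(v) = 1
(11991 + B(148))*((-9864 - 13700) - 39117) = (11991 + 1)*((-9864 - 13700) - 39117) = 11992*(-23564 - 39117) = 11992*(-62681) = -751670552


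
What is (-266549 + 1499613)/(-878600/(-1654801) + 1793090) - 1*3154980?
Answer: -668677133357595424/211943428835 ≈ -3.1550e+6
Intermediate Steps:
(-266549 + 1499613)/(-878600/(-1654801) + 1793090) - 1*3154980 = 1233064/(-878600*(-1/1654801) + 1793090) - 3154980 = 1233064/(878600/1654801 + 1793090) - 3154980 = 1233064/(2967208003690/1654801) - 3154980 = 1233064*(1654801/2967208003690) - 3154980 = 145748252876/211943428835 - 3154980 = -668677133357595424/211943428835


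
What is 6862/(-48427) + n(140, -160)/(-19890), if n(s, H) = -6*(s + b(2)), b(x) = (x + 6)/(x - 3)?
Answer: -5451722/53511835 ≈ -0.10188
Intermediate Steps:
b(x) = (6 + x)/(-3 + x)
n(s, H) = 48 - 6*s (n(s, H) = -6*(s + (6 + 2)/(-3 + 2)) = -6*(s + 8/(-1)) = -6*(s - 1*8) = -6*(s - 8) = -6*(-8 + s) = 48 - 6*s)
6862/(-48427) + n(140, -160)/(-19890) = 6862/(-48427) + (48 - 6*140)/(-19890) = 6862*(-1/48427) + (48 - 840)*(-1/19890) = -6862/48427 - 792*(-1/19890) = -6862/48427 + 44/1105 = -5451722/53511835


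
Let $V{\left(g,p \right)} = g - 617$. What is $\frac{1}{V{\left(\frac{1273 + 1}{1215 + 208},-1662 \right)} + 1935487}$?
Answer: $\frac{1423}{2753321284} \approx 5.1683 \cdot 10^{-7}$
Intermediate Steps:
$V{\left(g,p \right)} = -617 + g$ ($V{\left(g,p \right)} = g - 617 = -617 + g$)
$\frac{1}{V{\left(\frac{1273 + 1}{1215 + 208},-1662 \right)} + 1935487} = \frac{1}{\left(-617 + \frac{1273 + 1}{1215 + 208}\right) + 1935487} = \frac{1}{\left(-617 + \frac{1274}{1423}\right) + 1935487} = \frac{1}{- \frac{876717}{1423} + 1935487} = \frac{1}{\frac{2753321284}{1423}} = \frac{1423}{2753321284}$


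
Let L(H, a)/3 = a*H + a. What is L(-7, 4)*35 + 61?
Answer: -2459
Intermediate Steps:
L(H, a) = 3*a + 3*H*a (L(H, a) = 3*(a*H + a) = 3*(H*a + a) = 3*(a + H*a) = 3*a + 3*H*a)
L(-7, 4)*35 + 61 = (3*4*(1 - 7))*35 + 61 = (3*4*(-6))*35 + 61 = -72*35 + 61 = -2520 + 61 = -2459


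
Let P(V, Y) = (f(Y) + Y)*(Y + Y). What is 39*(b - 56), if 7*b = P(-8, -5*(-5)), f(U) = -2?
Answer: 29562/7 ≈ 4223.1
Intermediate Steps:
P(V, Y) = 2*Y*(-2 + Y) (P(V, Y) = (-2 + Y)*(Y + Y) = (-2 + Y)*(2*Y) = 2*Y*(-2 + Y))
b = 1150/7 (b = (2*(-5*(-5))*(-2 - 5*(-5)))/7 = (2*25*(-2 + 25))/7 = (2*25*23)/7 = (1/7)*1150 = 1150/7 ≈ 164.29)
39*(b - 56) = 39*(1150/7 - 56) = 39*(758/7) = 29562/7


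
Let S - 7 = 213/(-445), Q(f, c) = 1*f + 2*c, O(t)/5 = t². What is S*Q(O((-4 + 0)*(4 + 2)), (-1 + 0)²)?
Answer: 8363564/445 ≈ 18795.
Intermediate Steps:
O(t) = 5*t²
Q(f, c) = f + 2*c
S = 2902/445 (S = 7 + 213/(-445) = 7 + 213*(-1/445) = 7 - 213/445 = 2902/445 ≈ 6.5213)
S*Q(O((-4 + 0)*(4 + 2)), (-1 + 0)²) = 2902*(5*((-4 + 0)*(4 + 2))² + 2*(-1 + 0)²)/445 = 2902*(5*(-4*6)² + 2*(-1)²)/445 = 2902*(5*(-24)² + 2*1)/445 = 2902*(5*576 + 2)/445 = 2902*(2880 + 2)/445 = (2902/445)*2882 = 8363564/445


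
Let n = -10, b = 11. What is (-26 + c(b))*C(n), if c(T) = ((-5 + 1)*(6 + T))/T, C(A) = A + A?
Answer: 7080/11 ≈ 643.64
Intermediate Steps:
C(A) = 2*A
c(T) = (-24 - 4*T)/T (c(T) = (-4*(6 + T))/T = (-24 - 4*T)/T)
(-26 + c(b))*C(n) = (-26 + (-4 - 24/11))*(2*(-10)) = (-26 + (-4 - 24*1/11))*(-20) = (-26 + (-4 - 24/11))*(-20) = (-26 - 68/11)*(-20) = -354/11*(-20) = 7080/11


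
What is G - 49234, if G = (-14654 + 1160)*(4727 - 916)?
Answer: -51474868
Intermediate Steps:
G = -51425634 (G = -13494*3811 = -51425634)
G - 49234 = -51425634 - 49234 = -51474868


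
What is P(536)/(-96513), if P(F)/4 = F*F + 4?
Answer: -1149200/96513 ≈ -11.907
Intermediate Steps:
P(F) = 16 + 4*F**2 (P(F) = 4*(F*F + 4) = 4*(F**2 + 4) = 4*(4 + F**2) = 16 + 4*F**2)
P(536)/(-96513) = (16 + 4*536**2)/(-96513) = (16 + 4*287296)*(-1/96513) = (16 + 1149184)*(-1/96513) = 1149200*(-1/96513) = -1149200/96513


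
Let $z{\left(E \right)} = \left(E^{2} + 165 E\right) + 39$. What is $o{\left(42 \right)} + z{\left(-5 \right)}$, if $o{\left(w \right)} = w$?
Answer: $-719$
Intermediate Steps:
$z{\left(E \right)} = 39 + E^{2} + 165 E$
$o{\left(42 \right)} + z{\left(-5 \right)} = 42 + \left(39 + \left(-5\right)^{2} + 165 \left(-5\right)\right) = 42 + \left(39 + 25 - 825\right) = 42 - 761 = -719$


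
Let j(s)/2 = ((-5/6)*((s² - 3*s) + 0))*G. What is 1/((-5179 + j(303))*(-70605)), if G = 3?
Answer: 1/32455635795 ≈ 3.0811e-11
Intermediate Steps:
j(s) = -5*s² + 15*s (j(s) = 2*(((-5/6)*((s² - 3*s) + 0))*3) = 2*(((-5*⅙)*(s² - 3*s))*3) = 2*(-5*(s² - 3*s)/6*3) = 2*((-5*s²/6 + 5*s/2)*3) = 2*(-5*s²/2 + 15*s/2) = -5*s² + 15*s)
1/((-5179 + j(303))*(-70605)) = 1/((-5179 + 5*303*(3 - 1*303))*(-70605)) = -1/70605/(-5179 + 5*303*(3 - 303)) = -1/70605/(-5179 + 5*303*(-300)) = -1/70605/(-5179 - 454500) = -1/70605/(-459679) = -1/459679*(-1/70605) = 1/32455635795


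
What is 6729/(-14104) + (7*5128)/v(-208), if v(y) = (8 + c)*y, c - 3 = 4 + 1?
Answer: -8260489/733408 ≈ -11.263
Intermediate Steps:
c = 8 (c = 3 + (4 + 1) = 3 + 5 = 8)
v(y) = 16*y (v(y) = (8 + 8)*y = 16*y)
6729/(-14104) + (7*5128)/v(-208) = 6729/(-14104) + (7*5128)/((16*(-208))) = 6729*(-1/14104) + 35896/(-3328) = -6729/14104 + 35896*(-1/3328) = -6729/14104 - 4487/416 = -8260489/733408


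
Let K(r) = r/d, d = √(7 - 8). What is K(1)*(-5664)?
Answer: 5664*I ≈ 5664.0*I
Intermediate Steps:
d = I (d = √(-1) = I ≈ 1.0*I)
K(r) = -I*r (K(r) = r/I = r*(-I) = -I*r)
K(1)*(-5664) = -1*I*1*(-5664) = -I*(-5664) = 5664*I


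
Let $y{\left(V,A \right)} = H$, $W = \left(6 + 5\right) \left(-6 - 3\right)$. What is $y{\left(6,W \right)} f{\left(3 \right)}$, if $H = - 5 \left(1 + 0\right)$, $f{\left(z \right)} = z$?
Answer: $-15$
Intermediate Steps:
$W = -99$ ($W = 11 \left(-9\right) = -99$)
$H = -5$ ($H = \left(-5\right) 1 = -5$)
$y{\left(V,A \right)} = -5$
$y{\left(6,W \right)} f{\left(3 \right)} = \left(-5\right) 3 = -15$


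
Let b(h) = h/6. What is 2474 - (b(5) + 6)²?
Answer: 87383/36 ≈ 2427.3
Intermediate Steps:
b(h) = h/6 (b(h) = h*(⅙) = h/6)
2474 - (b(5) + 6)² = 2474 - ((⅙)*5 + 6)² = 2474 - (⅚ + 6)² = 2474 - (41/6)² = 2474 - 1*1681/36 = 2474 - 1681/36 = 87383/36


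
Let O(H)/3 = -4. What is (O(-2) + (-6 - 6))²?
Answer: 576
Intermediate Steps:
O(H) = -12 (O(H) = 3*(-4) = -12)
(O(-2) + (-6 - 6))² = (-12 + (-6 - 6))² = (-12 - 12)² = (-24)² = 576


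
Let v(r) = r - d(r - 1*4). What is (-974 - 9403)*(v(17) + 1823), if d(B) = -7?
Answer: -19166319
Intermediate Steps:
v(r) = 7 + r (v(r) = r - 1*(-7) = r + 7 = 7 + r)
(-974 - 9403)*(v(17) + 1823) = (-974 - 9403)*((7 + 17) + 1823) = -10377*(24 + 1823) = -10377*1847 = -19166319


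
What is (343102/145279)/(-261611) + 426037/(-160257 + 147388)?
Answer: -50130698584517/1514262339107 ≈ -33.106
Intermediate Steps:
(343102/145279)/(-261611) + 426037/(-160257 + 147388) = (343102*(1/145279))*(-1/261611) + 426037/(-12869) = (343102/145279)*(-1/261611) + 426037*(-1/12869) = -18058/2000346551 - 25061/757 = -50130698584517/1514262339107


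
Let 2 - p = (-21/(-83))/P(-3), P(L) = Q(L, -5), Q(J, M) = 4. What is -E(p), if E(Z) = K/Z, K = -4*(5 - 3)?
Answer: 2656/643 ≈ 4.1306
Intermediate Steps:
P(L) = 4
p = 643/332 (p = 2 - (-21/(-83))/4 = 2 - (-21*(-1/83))/4 = 2 - 21/(83*4) = 2 - 1*21/332 = 2 - 21/332 = 643/332 ≈ 1.9367)
K = -8 (K = -4*2 = -8)
E(Z) = -8/Z
-E(p) = -(-8)/643/332 = -(-8)*332/643 = -1*(-2656/643) = 2656/643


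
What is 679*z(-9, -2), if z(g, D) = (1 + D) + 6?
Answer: 3395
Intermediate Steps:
z(g, D) = 7 + D
679*z(-9, -2) = 679*(7 - 2) = 679*5 = 3395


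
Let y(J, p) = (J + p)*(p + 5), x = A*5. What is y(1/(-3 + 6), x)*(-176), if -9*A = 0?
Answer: -880/3 ≈ -293.33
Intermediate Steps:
A = 0 (A = -1/9*0 = 0)
x = 0 (x = 0*5 = 0)
y(J, p) = (5 + p)*(J + p) (y(J, p) = (J + p)*(5 + p) = (5 + p)*(J + p))
y(1/(-3 + 6), x)*(-176) = (0**2 + 5/(-3 + 6) + 5*0 + 0/(-3 + 6))*(-176) = (0 + 5/3 + 0 + 0/3)*(-176) = (0 + 5*(1/3) + 0 + (1/3)*0)*(-176) = (0 + 5/3 + 0 + 0)*(-176) = (5/3)*(-176) = -880/3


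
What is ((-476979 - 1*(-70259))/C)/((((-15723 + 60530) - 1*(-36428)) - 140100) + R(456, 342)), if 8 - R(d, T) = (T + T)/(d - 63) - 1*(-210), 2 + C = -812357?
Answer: -10656064/1257207600759 ≈ -8.4760e-6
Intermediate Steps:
C = -812359 (C = -2 - 812357 = -812359)
R(d, T) = -202 - 2*T/(-63 + d) (R(d, T) = 8 - ((T + T)/(d - 63) - 1*(-210)) = 8 - ((2*T)/(-63 + d) + 210) = 8 - (2*T/(-63 + d) + 210) = 8 - (210 + 2*T/(-63 + d)) = 8 + (-210 - 2*T/(-63 + d)) = -202 - 2*T/(-63 + d))
((-476979 - 1*(-70259))/C)/((((-15723 + 60530) - 1*(-36428)) - 140100) + R(456, 342)) = ((-476979 - 1*(-70259))/(-812359))/((((-15723 + 60530) - 1*(-36428)) - 140100) + 2*(6363 - 1*342 - 101*456)/(-63 + 456)) = ((-476979 + 70259)*(-1/812359))/(((44807 + 36428) - 140100) + 2*(6363 - 342 - 46056)/393) = (-406720*(-1/812359))/((81235 - 140100) + 2*(1/393)*(-40035)) = 406720/(812359*(-58865 - 26690/131)) = 406720/(812359*(-7738005/131)) = (406720/812359)*(-131/7738005) = -10656064/1257207600759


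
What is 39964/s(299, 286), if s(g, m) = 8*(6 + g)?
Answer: 9991/610 ≈ 16.379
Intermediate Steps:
s(g, m) = 48 + 8*g
39964/s(299, 286) = 39964/(48 + 8*299) = 39964/(48 + 2392) = 39964/2440 = 39964*(1/2440) = 9991/610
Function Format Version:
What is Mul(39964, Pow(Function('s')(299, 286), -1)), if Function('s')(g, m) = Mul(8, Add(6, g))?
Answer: Rational(9991, 610) ≈ 16.379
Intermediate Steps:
Function('s')(g, m) = Add(48, Mul(8, g))
Mul(39964, Pow(Function('s')(299, 286), -1)) = Mul(39964, Pow(Add(48, Mul(8, 299)), -1)) = Mul(39964, Pow(Add(48, 2392), -1)) = Mul(39964, Pow(2440, -1)) = Mul(39964, Rational(1, 2440)) = Rational(9991, 610)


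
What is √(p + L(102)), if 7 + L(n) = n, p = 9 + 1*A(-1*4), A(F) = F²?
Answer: 2*√30 ≈ 10.954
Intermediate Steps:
p = 25 (p = 9 + 1*(-1*4)² = 9 + 1*(-4)² = 9 + 1*16 = 9 + 16 = 25)
L(n) = -7 + n
√(p + L(102)) = √(25 + (-7 + 102)) = √(25 + 95) = √120 = 2*√30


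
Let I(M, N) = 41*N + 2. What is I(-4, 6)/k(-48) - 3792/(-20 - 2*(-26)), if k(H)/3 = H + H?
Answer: -4297/36 ≈ -119.36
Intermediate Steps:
I(M, N) = 2 + 41*N
k(H) = 6*H (k(H) = 3*(H + H) = 3*(2*H) = 6*H)
I(-4, 6)/k(-48) - 3792/(-20 - 2*(-26)) = (2 + 41*6)/((6*(-48))) - 3792/(-20 - 2*(-26)) = (2 + 246)/(-288) - 3792/(-20 + 52) = 248*(-1/288) - 3792/32 = -31/36 - 3792*1/32 = -31/36 - 237/2 = -4297/36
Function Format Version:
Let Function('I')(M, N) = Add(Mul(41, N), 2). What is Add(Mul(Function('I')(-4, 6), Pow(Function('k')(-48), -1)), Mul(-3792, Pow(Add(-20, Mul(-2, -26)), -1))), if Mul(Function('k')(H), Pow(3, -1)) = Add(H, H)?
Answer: Rational(-4297, 36) ≈ -119.36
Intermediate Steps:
Function('I')(M, N) = Add(2, Mul(41, N))
Function('k')(H) = Mul(6, H) (Function('k')(H) = Mul(3, Add(H, H)) = Mul(3, Mul(2, H)) = Mul(6, H))
Add(Mul(Function('I')(-4, 6), Pow(Function('k')(-48), -1)), Mul(-3792, Pow(Add(-20, Mul(-2, -26)), -1))) = Add(Mul(Add(2, Mul(41, 6)), Pow(Mul(6, -48), -1)), Mul(-3792, Pow(Add(-20, Mul(-2, -26)), -1))) = Add(Mul(Add(2, 246), Pow(-288, -1)), Mul(-3792, Pow(Add(-20, 52), -1))) = Add(Mul(248, Rational(-1, 288)), Mul(-3792, Pow(32, -1))) = Add(Rational(-31, 36), Mul(-3792, Rational(1, 32))) = Add(Rational(-31, 36), Rational(-237, 2)) = Rational(-4297, 36)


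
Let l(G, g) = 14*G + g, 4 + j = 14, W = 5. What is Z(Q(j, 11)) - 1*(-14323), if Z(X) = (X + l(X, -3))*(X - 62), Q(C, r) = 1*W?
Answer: 10219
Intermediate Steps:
j = 10 (j = -4 + 14 = 10)
Q(C, r) = 5 (Q(C, r) = 1*5 = 5)
l(G, g) = g + 14*G
Z(X) = (-62 + X)*(-3 + 15*X) (Z(X) = (X + (-3 + 14*X))*(X - 62) = (-3 + 15*X)*(-62 + X) = (-62 + X)*(-3 + 15*X))
Z(Q(j, 11)) - 1*(-14323) = (186 - 933*5 + 15*5²) - 1*(-14323) = (186 - 4665 + 15*25) + 14323 = (186 - 4665 + 375) + 14323 = -4104 + 14323 = 10219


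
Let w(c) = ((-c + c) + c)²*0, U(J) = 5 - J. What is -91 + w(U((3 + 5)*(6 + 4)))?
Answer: -91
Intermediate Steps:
w(c) = 0 (w(c) = (0 + c)²*0 = c²*0 = 0)
-91 + w(U((3 + 5)*(6 + 4))) = -91 + 0 = -91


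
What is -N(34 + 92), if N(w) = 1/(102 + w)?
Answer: -1/228 ≈ -0.0043860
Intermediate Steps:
-N(34 + 92) = -1/(102 + (34 + 92)) = -1/(102 + 126) = -1/228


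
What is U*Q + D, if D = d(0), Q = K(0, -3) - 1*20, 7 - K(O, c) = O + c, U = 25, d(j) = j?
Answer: -250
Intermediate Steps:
K(O, c) = 7 - O - c (K(O, c) = 7 - (O + c) = 7 + (-O - c) = 7 - O - c)
Q = -10 (Q = (7 - 1*0 - 1*(-3)) - 1*20 = (7 + 0 + 3) - 20 = 10 - 20 = -10)
D = 0
U*Q + D = 25*(-10) + 0 = -250 + 0 = -250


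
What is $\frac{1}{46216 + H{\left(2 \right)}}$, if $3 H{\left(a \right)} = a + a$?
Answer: $\frac{3}{138652} \approx 2.1637 \cdot 10^{-5}$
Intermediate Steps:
$H{\left(a \right)} = \frac{2 a}{3}$ ($H{\left(a \right)} = \frac{a + a}{3} = \frac{2 a}{3}$)
$\frac{1}{46216 + H{\left(2 \right)}} = \frac{1}{46216 + \frac{2}{3} \cdot 2} = \frac{1}{46216 + \frac{4}{3}} = \frac{1}{\frac{138652}{3}} = \frac{3}{138652}$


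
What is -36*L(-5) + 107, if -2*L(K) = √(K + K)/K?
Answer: 107 - 18*I*√10/5 ≈ 107.0 - 11.384*I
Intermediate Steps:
L(K) = -√2/(2*√K) (L(K) = -√(K + K)/(2*K) = -√(2*K)/(2*K) = -√2*√K/(2*K) = -√2/(2*√K))
-36*L(-5) + 107 = -(-18)*√2/√(-5) + 107 = -(-18)*√2*(-I*√5/5) + 107 = -18*I*√10/5 + 107 = 107 - 18*I*√10/5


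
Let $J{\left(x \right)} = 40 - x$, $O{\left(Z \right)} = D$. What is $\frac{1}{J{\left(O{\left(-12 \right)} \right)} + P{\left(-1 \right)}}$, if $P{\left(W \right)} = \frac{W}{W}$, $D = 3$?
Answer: $\frac{1}{38} \approx 0.026316$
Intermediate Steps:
$O{\left(Z \right)} = 3$
$P{\left(W \right)} = 1$
$\frac{1}{J{\left(O{\left(-12 \right)} \right)} + P{\left(-1 \right)}} = \frac{1}{\left(40 - 3\right) + 1} = \frac{1}{37 + 1} = \frac{1}{38}$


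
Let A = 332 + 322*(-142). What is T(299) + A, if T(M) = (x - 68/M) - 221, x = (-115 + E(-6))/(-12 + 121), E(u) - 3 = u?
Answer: -1486615977/32591 ≈ -45614.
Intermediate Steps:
E(u) = 3 + u
x = -118/109 (x = (-115 + (3 - 6))/(-12 + 121) = (-115 - 3)/109 = -118*1/109 = -118/109 ≈ -1.0826)
A = -45392 (A = 332 - 45724 = -45392)
T(M) = -24207/109 - 68/M (T(M) = (-118/109 - 68/M) - 221 = -24207/109 - 68/M)
T(299) + A = (-24207/109 - 68/299) - 45392 = -7245305/32591 - 45392 = -1486615977/32591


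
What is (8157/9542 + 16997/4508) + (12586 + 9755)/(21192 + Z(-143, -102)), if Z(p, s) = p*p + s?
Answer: 200554040101/38843783524 ≈ 5.1631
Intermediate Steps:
Z(p, s) = s + p² (Z(p, s) = p² + s = s + p²)
(8157/9542 + 16997/4508) + (12586 + 9755)/(21192 + Z(-143, -102)) = (8157/9542 + 16997/4508) + (12586 + 9755)/(21192 + (-102 + (-143)²)) = (8157*(1/9542) + 16997*(1/4508)) + 22341/(21192 + (-102 + 20449)) = (8157/9542 + 739/196) + 22341/(21192 + 20347) = 4325155/935116 + 22341/41539 = 200554040101/38843783524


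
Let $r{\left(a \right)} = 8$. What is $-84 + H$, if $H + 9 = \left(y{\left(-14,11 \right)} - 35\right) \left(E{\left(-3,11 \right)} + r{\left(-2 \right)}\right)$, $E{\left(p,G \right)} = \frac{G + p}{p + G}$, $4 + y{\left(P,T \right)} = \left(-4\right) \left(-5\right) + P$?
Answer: $-390$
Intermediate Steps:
$y{\left(P,T \right)} = 16 + P$ ($y{\left(P,T \right)} = -4 + \left(\left(-4\right) \left(-5\right) + P\right) = -4 + \left(20 + P\right) = 16 + P$)
$E{\left(p,G \right)} = 1$ ($E{\left(p,G \right)} = \frac{G + p}{G + p} = 1$)
$H = -306$ ($H = -9 + \left(\left(16 - 14\right) - 35\right) \left(1 + 8\right) = -9 + \left(2 - 35\right) 9 = -9 - 297 = -306$)
$-84 + H = -84 - 306 = -390$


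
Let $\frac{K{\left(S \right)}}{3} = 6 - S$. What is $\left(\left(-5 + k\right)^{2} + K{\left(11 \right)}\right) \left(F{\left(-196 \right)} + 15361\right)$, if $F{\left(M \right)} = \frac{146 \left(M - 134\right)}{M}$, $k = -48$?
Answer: $\frac{2136666796}{49} \approx 4.3605 \cdot 10^{7}$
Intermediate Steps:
$F{\left(M \right)} = \frac{-19564 + 146 M}{M}$ ($F{\left(M \right)} = \frac{146 \left(-134 + M\right)}{M} = \frac{-19564 + 146 M}{M}$)
$K{\left(S \right)} = 18 - 3 S$ ($K{\left(S \right)} = 3 \left(6 - S\right) = 18 - 3 S$)
$\left(\left(-5 + k\right)^{2} + K{\left(11 \right)}\right) \left(F{\left(-196 \right)} + 15361\right) = \left(\left(-5 - 48\right)^{2} + \left(18 - 33\right)\right) \left(\left(146 - \frac{19564}{-196}\right) + 15361\right) = \left(\left(-53\right)^{2} + \left(18 - 33\right)\right) \left(\left(146 - - \frac{4891}{49}\right) + 15361\right) = \left(2809 - 15\right) \left(\left(146 + \frac{4891}{49}\right) + 15361\right) = 2794 \left(\frac{12045}{49} + 15361\right) = 2794 \cdot \frac{764734}{49} = \frac{2136666796}{49}$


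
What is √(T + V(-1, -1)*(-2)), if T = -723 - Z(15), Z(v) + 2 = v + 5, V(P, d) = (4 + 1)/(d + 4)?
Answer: I*√6699/3 ≈ 27.282*I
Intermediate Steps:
V(P, d) = 5/(4 + d)
Z(v) = 3 + v (Z(v) = -2 + (v + 5) = -2 + (5 + v) = 3 + v)
T = -741 (T = -723 - (3 + 15) = -723 - 1*18 = -723 - 18 = -741)
√(T + V(-1, -1)*(-2)) = √(-741 + (5/(4 - 1))*(-2)) = √(-741 + (5/3)*(-2)) = √(-741 - 10/3) = √(-2233/3) = I*√6699/3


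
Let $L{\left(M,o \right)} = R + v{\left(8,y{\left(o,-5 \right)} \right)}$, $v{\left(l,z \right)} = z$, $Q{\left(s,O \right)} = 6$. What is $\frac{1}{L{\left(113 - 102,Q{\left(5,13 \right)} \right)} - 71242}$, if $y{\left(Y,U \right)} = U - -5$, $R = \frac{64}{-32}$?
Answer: $- \frac{1}{71244} \approx -1.4036 \cdot 10^{-5}$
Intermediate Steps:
$R = -2$ ($R = 64 \left(- \frac{1}{32}\right) = -2$)
$y{\left(Y,U \right)} = 5 + U$ ($y{\left(Y,U \right)} = U + 5 = 5 + U$)
$L{\left(M,o \right)} = -2$ ($L{\left(M,o \right)} = -2 + \left(5 - 5\right) = -2 + 0 = -2$)
$\frac{1}{L{\left(113 - 102,Q{\left(5,13 \right)} \right)} - 71242} = \frac{1}{-2 - 71242} = \frac{1}{-71244} = - \frac{1}{71244}$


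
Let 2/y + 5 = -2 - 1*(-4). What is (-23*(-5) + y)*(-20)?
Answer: -6860/3 ≈ -2286.7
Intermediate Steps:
y = -2/3 (y = 2/(-5 + (-2 - 1*(-4))) = 2/(-5 + (-2 + 4)) = 2/(-5 + 2) = 2/(-3) = 2*(-1/3) = -2/3 ≈ -0.66667)
(-23*(-5) + y)*(-20) = (-23*(-5) - 2/3)*(-20) = (115 - 2/3)*(-20) = (343/3)*(-20) = -6860/3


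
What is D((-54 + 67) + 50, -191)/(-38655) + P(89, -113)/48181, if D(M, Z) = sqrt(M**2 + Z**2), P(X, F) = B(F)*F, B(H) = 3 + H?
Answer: 12430/48181 - sqrt(1618)/7731 ≈ 0.25278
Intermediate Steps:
P(X, F) = F*(3 + F) (P(X, F) = (3 + F)*F = F*(3 + F))
D((-54 + 67) + 50, -191)/(-38655) + P(89, -113)/48181 = sqrt(((-54 + 67) + 50)**2 + (-191)**2)/(-38655) - 113*(3 - 113)/48181 = sqrt((13 + 50)**2 + 36481)*(-1/38655) - 113*(-110)*(1/48181) = sqrt(63**2 + 36481)*(-1/38655) + 12430*(1/48181) = sqrt(3969 + 36481)*(-1/38655) + 12430/48181 = sqrt(40450)*(-1/38655) + 12430/48181 = (5*sqrt(1618))*(-1/38655) + 12430/48181 = -sqrt(1618)/7731 + 12430/48181 = 12430/48181 - sqrt(1618)/7731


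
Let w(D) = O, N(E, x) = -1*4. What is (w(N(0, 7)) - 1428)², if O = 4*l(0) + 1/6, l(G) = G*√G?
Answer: 73393489/36 ≈ 2.0387e+6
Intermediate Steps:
N(E, x) = -4
l(G) = G^(3/2)
O = ⅙ (O = 4*0^(3/2) + 1/6 = 4*0 + ⅙ = 0 + ⅙ = ⅙ ≈ 0.16667)
w(D) = ⅙
(w(N(0, 7)) - 1428)² = (⅙ - 1428)² = (-8567/6)² = 73393489/36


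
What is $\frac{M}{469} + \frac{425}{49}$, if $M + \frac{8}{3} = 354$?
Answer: $\frac{92803}{9849} \approx 9.4226$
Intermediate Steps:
$M = \frac{1054}{3}$ ($M = - \frac{8}{3} + 354 = \frac{1054}{3} \approx 351.33$)
$\frac{M}{469} + \frac{425}{49} = \frac{1054}{3 \cdot 469} + \frac{425}{49} = \frac{1054}{3} \cdot \frac{1}{469} + 425 \cdot \frac{1}{49} = \frac{1054}{1407} + \frac{425}{49} = \frac{92803}{9849}$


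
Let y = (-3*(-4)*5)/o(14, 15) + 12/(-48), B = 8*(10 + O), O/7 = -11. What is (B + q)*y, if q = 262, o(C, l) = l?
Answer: -2055/2 ≈ -1027.5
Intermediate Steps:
O = -77 (O = 7*(-11) = -77)
B = -536 (B = 8*(10 - 77) = 8*(-67) = -536)
y = 15/4 (y = (-3*(-4)*5)/15 + 12/(-48) = (12*5)*(1/15) + 12*(-1/48) = 60*(1/15) - ¼ = 4 - ¼ = 15/4 ≈ 3.7500)
(B + q)*y = (-536 + 262)*(15/4) = -274*15/4 = -2055/2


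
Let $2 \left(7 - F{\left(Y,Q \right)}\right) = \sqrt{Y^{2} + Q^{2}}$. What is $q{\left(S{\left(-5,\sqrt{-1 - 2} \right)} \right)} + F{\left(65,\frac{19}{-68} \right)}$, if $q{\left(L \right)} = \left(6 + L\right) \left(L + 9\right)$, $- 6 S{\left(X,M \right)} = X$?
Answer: $\frac{2671}{36} - \frac{\sqrt{19536761}}{136} \approx 41.694$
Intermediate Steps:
$S{\left(X,M \right)} = - \frac{X}{6}$
$q{\left(L \right)} = \left(6 + L\right) \left(9 + L\right)$
$F{\left(Y,Q \right)} = 7 - \frac{\sqrt{Q^{2} + Y^{2}}}{2}$ ($F{\left(Y,Q \right)} = 7 - \frac{\sqrt{Y^{2} + Q^{2}}}{2} = 7 - \frac{\sqrt{Q^{2} + Y^{2}}}{2}$)
$q{\left(S{\left(-5,\sqrt{-1 - 2} \right)} \right)} + F{\left(65,\frac{19}{-68} \right)} = \left(54 + \left(\left(- \frac{1}{6}\right) \left(-5\right)\right)^{2} + 15 \left(\left(- \frac{1}{6}\right) \left(-5\right)\right)\right) + \left(7 - \frac{\sqrt{\left(\frac{19}{-68}\right)^{2} + 65^{2}}}{2}\right) = \left(54 + \left(\frac{5}{6}\right)^{2} + 15 \cdot \frac{5}{6}\right) + \left(7 - \frac{\sqrt{\left(19 \left(- \frac{1}{68}\right)\right)^{2} + 4225}}{2}\right) = \left(54 + \frac{25}{36} + \frac{25}{2}\right) + \left(7 - \frac{\sqrt{\left(- \frac{19}{68}\right)^{2} + 4225}}{2}\right) = \frac{2419}{36} + \left(7 - \frac{\sqrt{\frac{361}{4624} + 4225}}{2}\right) = \frac{2419}{36} + \left(7 - \frac{\sqrt{\frac{19536761}{4624}}}{2}\right) = \frac{2419}{36} + \left(7 - \frac{\frac{1}{68} \sqrt{19536761}}{2}\right) = \frac{2419}{36} + \left(7 - \frac{\sqrt{19536761}}{136}\right) = \frac{2671}{36} - \frac{\sqrt{19536761}}{136}$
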